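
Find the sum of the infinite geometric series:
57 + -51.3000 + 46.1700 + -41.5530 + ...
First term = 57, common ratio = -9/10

For |r| < 1, S = a / (1 - r)
S = 57 / (1 - (-9/10))
S = 57 / (19/10)
S = 30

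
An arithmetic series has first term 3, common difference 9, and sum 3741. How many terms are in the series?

Using S = n/2 × [2a + (n-1)d]
3741 = n/2 × [2(3) + (n-1)(9)]
3741 = n/2 × [6 + 9n - 9]
7482 = n × [-3 + 9n]
9n² + (-3)n - 7482 = 0
Discriminant: Δ = (-3)² - 4(9)(-7482) = 9 + 269352 = 269361
√Δ = 519
n = [-(-3) + √Δ] / (2·9) = (3 + 519) / 18 = 522 / 18 = 29
(The negative root is discarded since n must be a positive integer.)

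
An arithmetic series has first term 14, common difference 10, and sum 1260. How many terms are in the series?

Using S = n/2 × [2a + (n-1)d]
1260 = n/2 × [2(14) + (n-1)(10)]
1260 = n/2 × [28 + 10n - 10]
2520 = n × [18 + 10n]
10n² + (18)n - 2520 = 0
Discriminant: Δ = (18)² - 4(10)(-2520) = 324 + 100800 = 101124
√Δ = 318
n = [-(18) + √Δ] / (2·10) = (-18 + 318) / 20 = 300 / 20 = 15
(The negative root is discarded since n must be a positive integer.)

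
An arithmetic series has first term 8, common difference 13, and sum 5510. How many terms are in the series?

Using S = n/2 × [2a + (n-1)d]
5510 = n/2 × [2(8) + (n-1)(13)]
5510 = n/2 × [16 + 13n - 13]
11020 = n × [3 + 13n]
13n² + (3)n - 11020 = 0
Discriminant: Δ = (3)² - 4(13)(-11020) = 9 + 573040 = 573049
√Δ = 757
n = [-(3) + √Δ] / (2·13) = (-3 + 757) / 26 = 754 / 26 = 29
(The negative root is discarded since n must be a positive integer.)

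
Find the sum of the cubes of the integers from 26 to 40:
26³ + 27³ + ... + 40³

Use ∑_{k=1}^{n} k³ = [n(n+1)/2]², then subtract the first 25 terms.
∑_{k=1}^{40} k³ = [40×41/2]² = 820² = 672400
∑_{k=1}^{25} k³ = [25×26/2]² = 325² = 105625
∑_{k=26}^{40} k³ = 672400 - 105625 = 566775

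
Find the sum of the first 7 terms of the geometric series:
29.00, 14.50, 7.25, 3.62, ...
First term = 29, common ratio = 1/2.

Sₙ = a(1 - rⁿ) / (1 - r)
S_7 = 29(1 - (1/2)^7) / (1 - (1/2))
S_7 = 29(1 - (1/128)) / (1/2)
S_7 = 3683/64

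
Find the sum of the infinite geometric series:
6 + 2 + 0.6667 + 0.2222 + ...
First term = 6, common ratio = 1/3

For |r| < 1, S = a / (1 - r)
S = 6 / (1 - (1/3))
S = 6 / (2/3)
S = 9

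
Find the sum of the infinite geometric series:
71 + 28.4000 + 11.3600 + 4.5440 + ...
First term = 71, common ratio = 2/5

For |r| < 1, S = a / (1 - r)
S = 71 / (1 - (2/5))
S = 71 / (3/5)
S = 355/3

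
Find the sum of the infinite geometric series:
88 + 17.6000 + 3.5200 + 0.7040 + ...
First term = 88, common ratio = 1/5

For |r| < 1, S = a / (1 - r)
S = 88 / (1 - (1/5))
S = 88 / (4/5)
S = 110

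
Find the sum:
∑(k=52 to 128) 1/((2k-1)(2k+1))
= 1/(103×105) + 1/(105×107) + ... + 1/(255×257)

Partial fractions: 1/((2k-1)(2k+1)) = (1/2)[1/(2k-1) - 1/(2k+1)]
The series telescopes:
= (1/2)[1/103 - 1/257]
= 77/26471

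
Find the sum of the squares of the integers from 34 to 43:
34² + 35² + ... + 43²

Use ∑_{k=1}^{n} k² = n(n+1)(2n+1)/6, then subtract the first 33 terms.
∑_{k=1}^{43} k² = 43×44×87/6 = 27434
∑_{k=1}^{33} k² = 33×34×67/6 = 12529
∑_{k=34}^{43} k² = 27434 - 12529 = 14905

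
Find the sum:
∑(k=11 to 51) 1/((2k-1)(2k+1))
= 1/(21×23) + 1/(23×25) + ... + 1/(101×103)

Partial fractions: 1/((2k-1)(2k+1)) = (1/2)[1/(2k-1) - 1/(2k+1)]
The series telescopes:
= (1/2)[1/21 - 1/103]
= 41/2163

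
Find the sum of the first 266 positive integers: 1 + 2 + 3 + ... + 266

Formula: ∑k = n(n+1)/2
= 266×267/2
= 71022/2
= 35511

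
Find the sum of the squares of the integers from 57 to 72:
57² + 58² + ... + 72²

Use ∑_{k=1}^{n} k² = n(n+1)(2n+1)/6, then subtract the first 56 terms.
∑_{k=1}^{72} k² = 72×73×145/6 = 127020
∑_{k=1}^{56} k² = 56×57×113/6 = 60116
∑_{k=57}^{72} k² = 127020 - 60116 = 66904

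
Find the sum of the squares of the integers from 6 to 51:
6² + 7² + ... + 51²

Use ∑_{k=1}^{n} k² = n(n+1)(2n+1)/6, then subtract the first 5 terms.
∑_{k=1}^{51} k² = 51×52×103/6 = 45526
∑_{k=1}^{5} k² = 5×6×11/6 = 55
∑_{k=6}^{51} k² = 45526 - 55 = 45471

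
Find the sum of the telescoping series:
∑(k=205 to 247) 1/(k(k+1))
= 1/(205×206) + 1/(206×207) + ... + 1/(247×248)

Partial fractions: 1/(k(k+1)) = 1/k - 1/(k+1)
The series telescopes:
= (1/205 - 1/206) + (1/206 - 1/207) + ... + (1/247 - 1/248)
= 1/205 - 1/248
= 43/50840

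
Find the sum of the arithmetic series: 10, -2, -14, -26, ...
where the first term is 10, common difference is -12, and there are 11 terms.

Sₙ = n/2 × (first + last)
Last term = a + (n-1)d = 10 + (11-1)×(-12) = -110
S_11 = 11/2 × (10 + (-110))
S_11 = 11/2 × (-100) = -550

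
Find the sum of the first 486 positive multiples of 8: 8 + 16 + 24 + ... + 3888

Factor out 8: = 8(1 + 2 + ... + 486) = 8 × n(n+1)/2
= 8 × 486×487/2
= 8 × 118341
= 946728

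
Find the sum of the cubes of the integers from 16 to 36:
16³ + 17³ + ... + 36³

Use ∑_{k=1}^{n} k³ = [n(n+1)/2]², then subtract the first 15 terms.
∑_{k=1}^{36} k³ = [36×37/2]² = 666² = 443556
∑_{k=1}^{15} k³ = [15×16/2]² = 120² = 14400
∑_{k=16}^{36} k³ = 443556 - 14400 = 429156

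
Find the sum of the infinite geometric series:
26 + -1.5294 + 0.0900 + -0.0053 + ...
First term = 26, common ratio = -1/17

For |r| < 1, S = a / (1 - r)
S = 26 / (1 - (-1/17))
S = 26 / (18/17)
S = 221/9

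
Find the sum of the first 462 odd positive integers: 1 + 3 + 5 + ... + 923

Sum of first n odd numbers = n²
= 462²
= 213444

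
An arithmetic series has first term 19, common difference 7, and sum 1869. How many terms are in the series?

Using S = n/2 × [2a + (n-1)d]
1869 = n/2 × [2(19) + (n-1)(7)]
1869 = n/2 × [38 + 7n - 7]
3738 = n × [31 + 7n]
7n² + (31)n - 3738 = 0
Discriminant: Δ = (31)² - 4(7)(-3738) = 961 + 104664 = 105625
√Δ = 325
n = [-(31) + √Δ] / (2·7) = (-31 + 325) / 14 = 294 / 14 = 21
(The negative root is discarded since n must be a positive integer.)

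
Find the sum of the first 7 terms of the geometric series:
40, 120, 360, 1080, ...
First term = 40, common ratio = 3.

Sₙ = a(1 - rⁿ) / (1 - r)
S_7 = 40(1 - 3^7) / (1 - 3)
S_7 = 40(1 - 2187) / (-2)
S_7 = 43720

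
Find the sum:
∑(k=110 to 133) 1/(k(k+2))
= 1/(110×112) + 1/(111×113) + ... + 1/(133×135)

Partial fractions: 1/(k(k+2)) = (1/2)[1/k - 1/(k+2)]
Telescoping leaves the first two and last two terms:
= (1/2)[1/110 + 1/111 - 1/134 - 1/135]
= 1189/736263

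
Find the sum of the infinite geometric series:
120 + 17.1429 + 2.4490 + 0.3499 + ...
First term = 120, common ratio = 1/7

For |r| < 1, S = a / (1 - r)
S = 120 / (1 - (1/7))
S = 120 / (6/7)
S = 140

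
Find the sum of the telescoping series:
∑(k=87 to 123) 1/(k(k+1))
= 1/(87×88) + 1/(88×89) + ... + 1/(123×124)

Partial fractions: 1/(k(k+1)) = 1/k - 1/(k+1)
The series telescopes:
= (1/87 - 1/88) + (1/88 - 1/89) + ... + (1/123 - 1/124)
= 1/87 - 1/124
= 37/10788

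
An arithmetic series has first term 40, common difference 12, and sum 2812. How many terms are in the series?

Using S = n/2 × [2a + (n-1)d]
2812 = n/2 × [2(40) + (n-1)(12)]
2812 = n/2 × [80 + 12n - 12]
5624 = n × [68 + 12n]
12n² + (68)n - 5624 = 0
Discriminant: Δ = (68)² - 4(12)(-5624) = 4624 + 269952 = 274576
√Δ = 524
n = [-(68) + √Δ] / (2·12) = (-68 + 524) / 24 = 456 / 24 = 19
(The negative root is discarded since n must be a positive integer.)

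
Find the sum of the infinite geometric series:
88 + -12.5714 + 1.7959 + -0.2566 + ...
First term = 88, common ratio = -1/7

For |r| < 1, S = a / (1 - r)
S = 88 / (1 - (-1/7))
S = 88 / (8/7)
S = 77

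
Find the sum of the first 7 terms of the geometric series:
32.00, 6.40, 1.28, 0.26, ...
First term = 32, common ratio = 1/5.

Sₙ = a(1 - rⁿ) / (1 - r)
S_7 = 32(1 - (1/5)^7) / (1 - (1/5))
S_7 = 32(1 - (1/78125)) / (4/5)
S_7 = 624992/15625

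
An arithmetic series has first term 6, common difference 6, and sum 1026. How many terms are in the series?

Using S = n/2 × [2a + (n-1)d]
1026 = n/2 × [2(6) + (n-1)(6)]
1026 = n/2 × [12 + 6n - 6]
2052 = n × [6 + 6n]
6n² + (6)n - 2052 = 0
Discriminant: Δ = (6)² - 4(6)(-2052) = 36 + 49248 = 49284
√Δ = 222
n = [-(6) + √Δ] / (2·6) = (-6 + 222) / 12 = 216 / 12 = 18
(The negative root is discarded since n must be a positive integer.)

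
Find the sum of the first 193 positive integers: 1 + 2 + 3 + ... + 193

Formula: ∑k = n(n+1)/2
= 193×194/2
= 37442/2
= 18721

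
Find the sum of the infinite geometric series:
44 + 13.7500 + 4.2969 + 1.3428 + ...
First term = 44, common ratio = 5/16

For |r| < 1, S = a / (1 - r)
S = 44 / (1 - (5/16))
S = 44 / (11/16)
S = 64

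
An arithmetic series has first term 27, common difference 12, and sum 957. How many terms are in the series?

Using S = n/2 × [2a + (n-1)d]
957 = n/2 × [2(27) + (n-1)(12)]
957 = n/2 × [54 + 12n - 12]
1914 = n × [42 + 12n]
12n² + (42)n - 1914 = 0
Discriminant: Δ = (42)² - 4(12)(-1914) = 1764 + 91872 = 93636
√Δ = 306
n = [-(42) + √Δ] / (2·12) = (-42 + 306) / 24 = 264 / 24 = 11
(The negative root is discarded since n must be a positive integer.)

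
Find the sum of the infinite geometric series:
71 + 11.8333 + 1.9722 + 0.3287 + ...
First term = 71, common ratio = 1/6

For |r| < 1, S = a / (1 - r)
S = 71 / (1 - (1/6))
S = 71 / (5/6)
S = 426/5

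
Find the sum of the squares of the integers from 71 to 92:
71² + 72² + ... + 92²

Use ∑_{k=1}^{n} k² = n(n+1)(2n+1)/6, then subtract the first 70 terms.
∑_{k=1}^{92} k² = 92×93×185/6 = 263810
∑_{k=1}^{70} k² = 70×71×141/6 = 116795
∑_{k=71}^{92} k² = 263810 - 116795 = 147015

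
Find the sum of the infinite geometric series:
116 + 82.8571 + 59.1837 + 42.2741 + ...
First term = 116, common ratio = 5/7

For |r| < 1, S = a / (1 - r)
S = 116 / (1 - (5/7))
S = 116 / (2/7)
S = 406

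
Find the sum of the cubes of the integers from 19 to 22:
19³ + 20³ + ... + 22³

Use ∑_{k=1}^{n} k³ = [n(n+1)/2]², then subtract the first 18 terms.
∑_{k=1}^{22} k³ = [22×23/2]² = 253² = 64009
∑_{k=1}^{18} k³ = [18×19/2]² = 171² = 29241
∑_{k=19}^{22} k³ = 64009 - 29241 = 34768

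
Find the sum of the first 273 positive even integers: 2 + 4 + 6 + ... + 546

Sum of first n even numbers = n(n+1)
= 273×274
= 74802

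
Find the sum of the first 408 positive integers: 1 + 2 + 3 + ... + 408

Formula: ∑k = n(n+1)/2
= 408×409/2
= 166872/2
= 83436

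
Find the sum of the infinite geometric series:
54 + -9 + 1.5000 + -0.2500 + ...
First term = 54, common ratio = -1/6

For |r| < 1, S = a / (1 - r)
S = 54 / (1 - (-1/6))
S = 54 / (7/6)
S = 324/7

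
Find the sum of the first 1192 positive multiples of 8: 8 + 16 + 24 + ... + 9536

Factor out 8: = 8(1 + 2 + ... + 1192) = 8 × n(n+1)/2
= 8 × 1192×1193/2
= 8 × 711028
= 5688224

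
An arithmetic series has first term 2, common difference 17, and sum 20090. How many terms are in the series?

Using S = n/2 × [2a + (n-1)d]
20090 = n/2 × [2(2) + (n-1)(17)]
20090 = n/2 × [4 + 17n - 17]
40180 = n × [-13 + 17n]
17n² + (-13)n - 40180 = 0
Discriminant: Δ = (-13)² - 4(17)(-40180) = 169 + 2732240 = 2732409
√Δ = 1653
n = [-(-13) + √Δ] / (2·17) = (13 + 1653) / 34 = 1666 / 34 = 49
(The negative root is discarded since n must be a positive integer.)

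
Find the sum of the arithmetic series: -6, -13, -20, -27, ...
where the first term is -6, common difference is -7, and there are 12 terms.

Sₙ = n/2 × (first + last)
Last term = a + (n-1)d = -6 + (12-1)×(-7) = -83
S_12 = 12/2 × (-6 + (-83))
S_12 = 12/2 × (-89) = -534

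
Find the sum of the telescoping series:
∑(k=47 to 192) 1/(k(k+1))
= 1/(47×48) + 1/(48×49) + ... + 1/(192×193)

Partial fractions: 1/(k(k+1)) = 1/k - 1/(k+1)
The series telescopes:
= (1/47 - 1/48) + (1/48 - 1/49) + ... + (1/192 - 1/193)
= 1/47 - 1/193
= 146/9071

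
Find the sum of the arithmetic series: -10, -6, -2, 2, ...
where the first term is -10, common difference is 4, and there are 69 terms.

Sₙ = n/2 × (first + last)
Last term = a + (n-1)d = -10 + (69-1)×4 = 262
S_69 = 69/2 × (-10 + 262)
S_69 = 69/2 × 252 = 8694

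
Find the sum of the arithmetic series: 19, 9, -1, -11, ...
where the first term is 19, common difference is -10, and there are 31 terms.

Sₙ = n/2 × (first + last)
Last term = a + (n-1)d = 19 + (31-1)×(-10) = -281
S_31 = 31/2 × (19 + (-281))
S_31 = 31/2 × (-262) = -4061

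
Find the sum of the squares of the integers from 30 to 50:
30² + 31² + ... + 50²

Use ∑_{k=1}^{n} k² = n(n+1)(2n+1)/6, then subtract the first 29 terms.
∑_{k=1}^{50} k² = 50×51×101/6 = 42925
∑_{k=1}^{29} k² = 29×30×59/6 = 8555
∑_{k=30}^{50} k² = 42925 - 8555 = 34370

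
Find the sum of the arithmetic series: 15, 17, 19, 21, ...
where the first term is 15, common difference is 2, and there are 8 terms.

Sₙ = n/2 × (first + last)
Last term = a + (n-1)d = 15 + (8-1)×2 = 29
S_8 = 8/2 × (15 + 29)
S_8 = 8/2 × 44 = 176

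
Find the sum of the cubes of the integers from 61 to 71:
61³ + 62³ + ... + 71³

Use ∑_{k=1}^{n} k³ = [n(n+1)/2]², then subtract the first 60 terms.
∑_{k=1}^{71} k³ = [71×72/2]² = 2556² = 6533136
∑_{k=1}^{60} k³ = [60×61/2]² = 1830² = 3348900
∑_{k=61}^{71} k³ = 6533136 - 3348900 = 3184236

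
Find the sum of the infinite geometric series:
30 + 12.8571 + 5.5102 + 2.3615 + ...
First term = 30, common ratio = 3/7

For |r| < 1, S = a / (1 - r)
S = 30 / (1 - (3/7))
S = 30 / (4/7)
S = 105/2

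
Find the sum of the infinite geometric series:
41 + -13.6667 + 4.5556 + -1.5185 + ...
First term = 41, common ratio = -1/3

For |r| < 1, S = a / (1 - r)
S = 41 / (1 - (-1/3))
S = 41 / (4/3)
S = 123/4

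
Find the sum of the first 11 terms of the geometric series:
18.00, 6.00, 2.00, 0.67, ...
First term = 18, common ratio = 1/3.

Sₙ = a(1 - rⁿ) / (1 - r)
S_11 = 18(1 - (1/3)^11) / (1 - (1/3))
S_11 = 18(1 - (1/177147)) / (2/3)
S_11 = 177146/6561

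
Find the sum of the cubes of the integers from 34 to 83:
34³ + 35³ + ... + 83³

Use ∑_{k=1}^{n} k³ = [n(n+1)/2]², then subtract the first 33 terms.
∑_{k=1}^{83} k³ = [83×84/2]² = 3486² = 12152196
∑_{k=1}^{33} k³ = [33×34/2]² = 561² = 314721
∑_{k=34}^{83} k³ = 12152196 - 314721 = 11837475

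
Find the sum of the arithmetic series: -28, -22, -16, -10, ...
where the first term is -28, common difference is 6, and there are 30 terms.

Sₙ = n/2 × (first + last)
Last term = a + (n-1)d = -28 + (30-1)×6 = 146
S_30 = 30/2 × (-28 + 146)
S_30 = 30/2 × 118 = 1770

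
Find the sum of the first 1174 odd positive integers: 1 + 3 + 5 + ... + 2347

Sum of first n odd numbers = n²
= 1174²
= 1378276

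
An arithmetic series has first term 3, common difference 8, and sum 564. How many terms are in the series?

Using S = n/2 × [2a + (n-1)d]
564 = n/2 × [2(3) + (n-1)(8)]
564 = n/2 × [6 + 8n - 8]
1128 = n × [-2 + 8n]
8n² + (-2)n - 1128 = 0
Discriminant: Δ = (-2)² - 4(8)(-1128) = 4 + 36096 = 36100
√Δ = 190
n = [-(-2) + √Δ] / (2·8) = (2 + 190) / 16 = 192 / 16 = 12
(The negative root is discarded since n must be a positive integer.)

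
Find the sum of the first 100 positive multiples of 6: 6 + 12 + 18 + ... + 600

Factor out 6: = 6(1 + 2 + ... + 100) = 6 × n(n+1)/2
= 6 × 100×101/2
= 6 × 5050
= 30300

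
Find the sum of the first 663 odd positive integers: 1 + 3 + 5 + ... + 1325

Sum of first n odd numbers = n²
= 663²
= 439569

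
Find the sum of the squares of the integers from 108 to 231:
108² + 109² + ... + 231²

Use ∑_{k=1}^{n} k² = n(n+1)(2n+1)/6, then subtract the first 107 terms.
∑_{k=1}^{231} k² = 231×232×463/6 = 4135516
∑_{k=1}^{107} k² = 107×108×215/6 = 414090
∑_{k=108}^{231} k² = 4135516 - 414090 = 3721426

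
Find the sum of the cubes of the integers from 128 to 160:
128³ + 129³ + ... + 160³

Use ∑_{k=1}^{n} k³ = [n(n+1)/2]², then subtract the first 127 terms.
∑_{k=1}^{160} k³ = [160×161/2]² = 12880² = 165894400
∑_{k=1}^{127} k³ = [127×128/2]² = 8128² = 66064384
∑_{k=128}^{160} k³ = 165894400 - 66064384 = 99830016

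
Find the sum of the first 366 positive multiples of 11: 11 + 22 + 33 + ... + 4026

Factor out 11: = 11(1 + 2 + ... + 366) = 11 × n(n+1)/2
= 11 × 366×367/2
= 11 × 67161
= 738771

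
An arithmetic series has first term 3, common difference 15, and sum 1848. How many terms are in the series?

Using S = n/2 × [2a + (n-1)d]
1848 = n/2 × [2(3) + (n-1)(15)]
1848 = n/2 × [6 + 15n - 15]
3696 = n × [-9 + 15n]
15n² + (-9)n - 3696 = 0
Discriminant: Δ = (-9)² - 4(15)(-3696) = 81 + 221760 = 221841
√Δ = 471
n = [-(-9) + √Δ] / (2·15) = (9 + 471) / 30 = 480 / 30 = 16
(The negative root is discarded since n must be a positive integer.)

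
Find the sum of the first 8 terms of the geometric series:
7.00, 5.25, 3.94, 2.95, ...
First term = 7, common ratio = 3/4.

Sₙ = a(1 - rⁿ) / (1 - r)
S_8 = 7(1 - (3/4)^8) / (1 - (3/4))
S_8 = 7(1 - (6561/65536)) / (1/4)
S_8 = 412825/16384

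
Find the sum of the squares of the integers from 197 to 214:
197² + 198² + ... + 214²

Use ∑_{k=1}^{n} k² = n(n+1)(2n+1)/6, then subtract the first 196 terms.
∑_{k=1}^{214} k² = 214×215×429/6 = 3289715
∑_{k=1}^{196} k² = 196×197×393/6 = 2529086
∑_{k=197}^{214} k² = 3289715 - 2529086 = 760629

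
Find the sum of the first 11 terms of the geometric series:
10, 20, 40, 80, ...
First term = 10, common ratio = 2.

Sₙ = a(1 - rⁿ) / (1 - r)
S_11 = 10(1 - 2^11) / (1 - 2)
S_11 = 10(1 - 2048) / (-1)
S_11 = 20470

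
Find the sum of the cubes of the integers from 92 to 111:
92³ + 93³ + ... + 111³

Use ∑_{k=1}^{n} k³ = [n(n+1)/2]², then subtract the first 91 terms.
∑_{k=1}^{111} k³ = [111×112/2]² = 6216² = 38638656
∑_{k=1}^{91} k³ = [91×92/2]² = 4186² = 17522596
∑_{k=92}^{111} k³ = 38638656 - 17522596 = 21116060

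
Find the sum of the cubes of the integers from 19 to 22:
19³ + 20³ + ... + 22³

Use ∑_{k=1}^{n} k³ = [n(n+1)/2]², then subtract the first 18 terms.
∑_{k=1}^{22} k³ = [22×23/2]² = 253² = 64009
∑_{k=1}^{18} k³ = [18×19/2]² = 171² = 29241
∑_{k=19}^{22} k³ = 64009 - 29241 = 34768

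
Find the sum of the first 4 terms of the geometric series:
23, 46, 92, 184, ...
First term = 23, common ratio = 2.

Sₙ = a(1 - rⁿ) / (1 - r)
S_4 = 23(1 - 2^4) / (1 - 2)
S_4 = 23(1 - 16) / (-1)
S_4 = 345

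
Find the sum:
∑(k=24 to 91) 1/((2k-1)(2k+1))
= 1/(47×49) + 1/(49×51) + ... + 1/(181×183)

Partial fractions: 1/((2k-1)(2k+1)) = (1/2)[1/(2k-1) - 1/(2k+1)]
The series telescopes:
= (1/2)[1/47 - 1/183]
= 68/8601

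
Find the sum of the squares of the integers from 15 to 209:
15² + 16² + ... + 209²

Use ∑_{k=1}^{n} k² = n(n+1)(2n+1)/6, then subtract the first 14 terms.
∑_{k=1}^{209} k² = 209×210×419/6 = 3064985
∑_{k=1}^{14} k² = 14×15×29/6 = 1015
∑_{k=15}^{209} k² = 3064985 - 1015 = 3063970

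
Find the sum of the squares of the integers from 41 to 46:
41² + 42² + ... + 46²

Use ∑_{k=1}^{n} k² = n(n+1)(2n+1)/6, then subtract the first 40 terms.
∑_{k=1}^{46} k² = 46×47×93/6 = 33511
∑_{k=1}^{40} k² = 40×41×81/6 = 22140
∑_{k=41}^{46} k² = 33511 - 22140 = 11371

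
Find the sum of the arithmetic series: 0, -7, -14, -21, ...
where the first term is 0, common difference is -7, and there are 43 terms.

Sₙ = n/2 × (first + last)
Last term = a + (n-1)d = 0 + (43-1)×(-7) = -294
S_43 = 43/2 × (0 + (-294))
S_43 = 43/2 × (-294) = -6321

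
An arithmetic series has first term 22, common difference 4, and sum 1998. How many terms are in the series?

Using S = n/2 × [2a + (n-1)d]
1998 = n/2 × [2(22) + (n-1)(4)]
1998 = n/2 × [44 + 4n - 4]
3996 = n × [40 + 4n]
4n² + (40)n - 3996 = 0
Discriminant: Δ = (40)² - 4(4)(-3996) = 1600 + 63936 = 65536
√Δ = 256
n = [-(40) + √Δ] / (2·4) = (-40 + 256) / 8 = 216 / 8 = 27
(The negative root is discarded since n must be a positive integer.)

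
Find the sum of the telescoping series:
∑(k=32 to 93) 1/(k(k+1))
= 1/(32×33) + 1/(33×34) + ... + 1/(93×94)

Partial fractions: 1/(k(k+1)) = 1/k - 1/(k+1)
The series telescopes:
= (1/32 - 1/33) + (1/33 - 1/34) + ... + (1/93 - 1/94)
= 1/32 - 1/94
= 31/1504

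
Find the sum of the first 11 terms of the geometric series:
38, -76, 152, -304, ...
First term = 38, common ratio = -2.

Sₙ = a(1 - rⁿ) / (1 - r)
S_11 = 38(1 - (-2)^11) / (1 - (-2))
S_11 = 38(1 - (-2048)) / (3)
S_11 = 25954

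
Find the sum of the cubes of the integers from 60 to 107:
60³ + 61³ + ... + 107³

Use ∑_{k=1}^{n} k³ = [n(n+1)/2]², then subtract the first 59 terms.
∑_{k=1}^{107} k³ = [107×108/2]² = 5778² = 33385284
∑_{k=1}^{59} k³ = [59×60/2]² = 1770² = 3132900
∑_{k=60}^{107} k³ = 33385284 - 3132900 = 30252384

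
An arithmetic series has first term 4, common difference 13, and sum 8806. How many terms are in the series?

Using S = n/2 × [2a + (n-1)d]
8806 = n/2 × [2(4) + (n-1)(13)]
8806 = n/2 × [8 + 13n - 13]
17612 = n × [-5 + 13n]
13n² + (-5)n - 17612 = 0
Discriminant: Δ = (-5)² - 4(13)(-17612) = 25 + 915824 = 915849
√Δ = 957
n = [-(-5) + √Δ] / (2·13) = (5 + 957) / 26 = 962 / 26 = 37
(The negative root is discarded since n must be a positive integer.)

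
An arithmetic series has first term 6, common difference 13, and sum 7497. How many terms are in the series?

Using S = n/2 × [2a + (n-1)d]
7497 = n/2 × [2(6) + (n-1)(13)]
7497 = n/2 × [12 + 13n - 13]
14994 = n × [-1 + 13n]
13n² + (-1)n - 14994 = 0
Discriminant: Δ = (-1)² - 4(13)(-14994) = 1 + 779688 = 779689
√Δ = 883
n = [-(-1) + √Δ] / (2·13) = (1 + 883) / 26 = 884 / 26 = 34
(The negative root is discarded since n must be a positive integer.)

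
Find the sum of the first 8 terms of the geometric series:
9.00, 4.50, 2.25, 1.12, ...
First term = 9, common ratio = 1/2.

Sₙ = a(1 - rⁿ) / (1 - r)
S_8 = 9(1 - (1/2)^8) / (1 - (1/2))
S_8 = 9(1 - (1/256)) / (1/2)
S_8 = 2295/128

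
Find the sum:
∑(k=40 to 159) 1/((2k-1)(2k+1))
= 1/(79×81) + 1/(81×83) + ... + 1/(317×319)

Partial fractions: 1/((2k-1)(2k+1)) = (1/2)[1/(2k-1) - 1/(2k+1)]
The series telescopes:
= (1/2)[1/79 - 1/319]
= 120/25201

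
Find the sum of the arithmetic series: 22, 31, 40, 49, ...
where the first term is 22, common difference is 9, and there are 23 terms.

Sₙ = n/2 × (first + last)
Last term = a + (n-1)d = 22 + (23-1)×9 = 220
S_23 = 23/2 × (22 + 220)
S_23 = 23/2 × 242 = 2783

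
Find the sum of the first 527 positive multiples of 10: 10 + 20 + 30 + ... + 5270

Factor out 10: = 10(1 + 2 + ... + 527) = 10 × n(n+1)/2
= 10 × 527×528/2
= 10 × 139128
= 1391280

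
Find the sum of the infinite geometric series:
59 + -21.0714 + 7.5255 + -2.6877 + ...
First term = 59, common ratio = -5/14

For |r| < 1, S = a / (1 - r)
S = 59 / (1 - (-5/14))
S = 59 / (19/14)
S = 826/19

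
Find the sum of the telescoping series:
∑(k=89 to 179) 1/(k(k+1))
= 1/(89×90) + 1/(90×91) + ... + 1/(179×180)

Partial fractions: 1/(k(k+1)) = 1/k - 1/(k+1)
The series telescopes:
= (1/89 - 1/90) + (1/90 - 1/91) + ... + (1/179 - 1/180)
= 1/89 - 1/180
= 91/16020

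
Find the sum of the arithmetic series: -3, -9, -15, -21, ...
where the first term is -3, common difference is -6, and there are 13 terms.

Sₙ = n/2 × (first + last)
Last term = a + (n-1)d = -3 + (13-1)×(-6) = -75
S_13 = 13/2 × (-3 + (-75))
S_13 = 13/2 × (-78) = -507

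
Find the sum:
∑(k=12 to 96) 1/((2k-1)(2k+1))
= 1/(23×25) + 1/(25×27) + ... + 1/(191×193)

Partial fractions: 1/((2k-1)(2k+1)) = (1/2)[1/(2k-1) - 1/(2k+1)]
The series telescopes:
= (1/2)[1/23 - 1/193]
= 85/4439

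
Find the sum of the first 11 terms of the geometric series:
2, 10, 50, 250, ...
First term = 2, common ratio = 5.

Sₙ = a(1 - rⁿ) / (1 - r)
S_11 = 2(1 - 5^11) / (1 - 5)
S_11 = 2(1 - 48828125) / (-4)
S_11 = 24414062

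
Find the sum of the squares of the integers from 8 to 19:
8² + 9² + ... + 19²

Use ∑_{k=1}^{n} k² = n(n+1)(2n+1)/6, then subtract the first 7 terms.
∑_{k=1}^{19} k² = 19×20×39/6 = 2470
∑_{k=1}^{7} k² = 7×8×15/6 = 140
∑_{k=8}^{19} k² = 2470 - 140 = 2330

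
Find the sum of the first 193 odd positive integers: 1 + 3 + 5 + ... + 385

Sum of first n odd numbers = n²
= 193²
= 37249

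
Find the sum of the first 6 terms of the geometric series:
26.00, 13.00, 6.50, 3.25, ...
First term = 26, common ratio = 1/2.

Sₙ = a(1 - rⁿ) / (1 - r)
S_6 = 26(1 - (1/2)^6) / (1 - (1/2))
S_6 = 26(1 - (1/64)) / (1/2)
S_6 = 819/16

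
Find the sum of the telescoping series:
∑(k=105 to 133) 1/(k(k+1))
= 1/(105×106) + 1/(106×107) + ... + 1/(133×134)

Partial fractions: 1/(k(k+1)) = 1/k - 1/(k+1)
The series telescopes:
= (1/105 - 1/106) + (1/106 - 1/107) + ... + (1/133 - 1/134)
= 1/105 - 1/134
= 29/14070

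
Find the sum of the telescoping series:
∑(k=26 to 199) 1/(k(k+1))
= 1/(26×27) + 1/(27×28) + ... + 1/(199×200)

Partial fractions: 1/(k(k+1)) = 1/k - 1/(k+1)
The series telescopes:
= (1/26 - 1/27) + (1/27 - 1/28) + ... + (1/199 - 1/200)
= 1/26 - 1/200
= 87/2600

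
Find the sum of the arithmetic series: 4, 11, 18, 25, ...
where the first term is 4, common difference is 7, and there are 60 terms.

Sₙ = n/2 × (first + last)
Last term = a + (n-1)d = 4 + (60-1)×7 = 417
S_60 = 60/2 × (4 + 417)
S_60 = 60/2 × 421 = 12630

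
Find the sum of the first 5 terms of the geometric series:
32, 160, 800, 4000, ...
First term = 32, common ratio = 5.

Sₙ = a(1 - rⁿ) / (1 - r)
S_5 = 32(1 - 5^5) / (1 - 5)
S_5 = 32(1 - 3125) / (-4)
S_5 = 24992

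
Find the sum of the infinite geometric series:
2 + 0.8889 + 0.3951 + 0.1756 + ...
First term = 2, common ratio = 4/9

For |r| < 1, S = a / (1 - r)
S = 2 / (1 - (4/9))
S = 2 / (5/9)
S = 18/5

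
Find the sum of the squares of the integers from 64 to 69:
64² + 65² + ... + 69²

Use ∑_{k=1}^{n} k² = n(n+1)(2n+1)/6, then subtract the first 63 terms.
∑_{k=1}^{69} k² = 69×70×139/6 = 111895
∑_{k=1}^{63} k² = 63×64×127/6 = 85344
∑_{k=64}^{69} k² = 111895 - 85344 = 26551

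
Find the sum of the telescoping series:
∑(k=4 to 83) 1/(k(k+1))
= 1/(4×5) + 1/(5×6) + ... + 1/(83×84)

Partial fractions: 1/(k(k+1)) = 1/k - 1/(k+1)
The series telescopes:
= (1/4 - 1/5) + (1/5 - 1/6) + ... + (1/83 - 1/84)
= 1/4 - 1/84
= 5/21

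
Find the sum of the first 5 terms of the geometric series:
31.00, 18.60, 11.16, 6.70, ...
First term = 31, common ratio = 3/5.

Sₙ = a(1 - rⁿ) / (1 - r)
S_5 = 31(1 - (3/5)^5) / (1 - (3/5))
S_5 = 31(1 - (243/3125)) / (2/5)
S_5 = 44671/625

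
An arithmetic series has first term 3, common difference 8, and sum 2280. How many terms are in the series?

Using S = n/2 × [2a + (n-1)d]
2280 = n/2 × [2(3) + (n-1)(8)]
2280 = n/2 × [6 + 8n - 8]
4560 = n × [-2 + 8n]
8n² + (-2)n - 4560 = 0
Discriminant: Δ = (-2)² - 4(8)(-4560) = 4 + 145920 = 145924
√Δ = 382
n = [-(-2) + √Δ] / (2·8) = (2 + 382) / 16 = 384 / 16 = 24
(The negative root is discarded since n must be a positive integer.)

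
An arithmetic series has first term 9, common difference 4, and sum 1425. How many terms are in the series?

Using S = n/2 × [2a + (n-1)d]
1425 = n/2 × [2(9) + (n-1)(4)]
1425 = n/2 × [18 + 4n - 4]
2850 = n × [14 + 4n]
4n² + (14)n - 2850 = 0
Discriminant: Δ = (14)² - 4(4)(-2850) = 196 + 45600 = 45796
√Δ = 214
n = [-(14) + √Δ] / (2·4) = (-14 + 214) / 8 = 200 / 8 = 25
(The negative root is discarded since n must be a positive integer.)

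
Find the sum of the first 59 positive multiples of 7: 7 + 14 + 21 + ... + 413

Factor out 7: = 7(1 + 2 + ... + 59) = 7 × n(n+1)/2
= 7 × 59×60/2
= 7 × 1770
= 12390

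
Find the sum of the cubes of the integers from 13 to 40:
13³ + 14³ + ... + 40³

Use ∑_{k=1}^{n} k³ = [n(n+1)/2]², then subtract the first 12 terms.
∑_{k=1}^{40} k³ = [40×41/2]² = 820² = 672400
∑_{k=1}^{12} k³ = [12×13/2]² = 78² = 6084
∑_{k=13}^{40} k³ = 672400 - 6084 = 666316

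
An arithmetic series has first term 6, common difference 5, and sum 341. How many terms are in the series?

Using S = n/2 × [2a + (n-1)d]
341 = n/2 × [2(6) + (n-1)(5)]
341 = n/2 × [12 + 5n - 5]
682 = n × [7 + 5n]
5n² + (7)n - 682 = 0
Discriminant: Δ = (7)² - 4(5)(-682) = 49 + 13640 = 13689
√Δ = 117
n = [-(7) + √Δ] / (2·5) = (-7 + 117) / 10 = 110 / 10 = 11
(The negative root is discarded since n must be a positive integer.)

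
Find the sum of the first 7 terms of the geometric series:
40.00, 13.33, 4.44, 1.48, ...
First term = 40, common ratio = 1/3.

Sₙ = a(1 - rⁿ) / (1 - r)
S_7 = 40(1 - (1/3)^7) / (1 - (1/3))
S_7 = 40(1 - (1/2187)) / (2/3)
S_7 = 43720/729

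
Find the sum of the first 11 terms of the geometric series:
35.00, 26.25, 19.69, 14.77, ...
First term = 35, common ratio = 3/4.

Sₙ = a(1 - rⁿ) / (1 - r)
S_11 = 35(1 - (3/4)^11) / (1 - (3/4))
S_11 = 35(1 - (177147/4194304)) / (1/4)
S_11 = 140600495/1048576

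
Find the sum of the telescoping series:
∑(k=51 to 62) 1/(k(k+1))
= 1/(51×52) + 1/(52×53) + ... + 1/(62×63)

Partial fractions: 1/(k(k+1)) = 1/k - 1/(k+1)
The series telescopes:
= (1/51 - 1/52) + (1/52 - 1/53) + ... + (1/62 - 1/63)
= 1/51 - 1/63
= 4/1071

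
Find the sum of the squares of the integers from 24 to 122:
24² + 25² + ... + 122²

Use ∑_{k=1}^{n} k² = n(n+1)(2n+1)/6, then subtract the first 23 terms.
∑_{k=1}^{122} k² = 122×123×245/6 = 612745
∑_{k=1}^{23} k² = 23×24×47/6 = 4324
∑_{k=24}^{122} k² = 612745 - 4324 = 608421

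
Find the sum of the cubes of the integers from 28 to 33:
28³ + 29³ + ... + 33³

Use ∑_{k=1}^{n} k³ = [n(n+1)/2]², then subtract the first 27 terms.
∑_{k=1}^{33} k³ = [33×34/2]² = 561² = 314721
∑_{k=1}^{27} k³ = [27×28/2]² = 378² = 142884
∑_{k=28}^{33} k³ = 314721 - 142884 = 171837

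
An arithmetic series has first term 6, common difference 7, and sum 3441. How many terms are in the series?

Using S = n/2 × [2a + (n-1)d]
3441 = n/2 × [2(6) + (n-1)(7)]
3441 = n/2 × [12 + 7n - 7]
6882 = n × [5 + 7n]
7n² + (5)n - 6882 = 0
Discriminant: Δ = (5)² - 4(7)(-6882) = 25 + 192696 = 192721
√Δ = 439
n = [-(5) + √Δ] / (2·7) = (-5 + 439) / 14 = 434 / 14 = 31
(The negative root is discarded since n must be a positive integer.)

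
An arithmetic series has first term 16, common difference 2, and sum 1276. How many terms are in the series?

Using S = n/2 × [2a + (n-1)d]
1276 = n/2 × [2(16) + (n-1)(2)]
1276 = n/2 × [32 + 2n - 2]
2552 = n × [30 + 2n]
2n² + (30)n - 2552 = 0
Discriminant: Δ = (30)² - 4(2)(-2552) = 900 + 20416 = 21316
√Δ = 146
n = [-(30) + √Δ] / (2·2) = (-30 + 146) / 4 = 116 / 4 = 29
(The negative root is discarded since n must be a positive integer.)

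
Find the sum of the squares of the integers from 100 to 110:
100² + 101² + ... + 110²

Use ∑_{k=1}^{n} k² = n(n+1)(2n+1)/6, then subtract the first 99 terms.
∑_{k=1}^{110} k² = 110×111×221/6 = 449735
∑_{k=1}^{99} k² = 99×100×199/6 = 328350
∑_{k=100}^{110} k² = 449735 - 328350 = 121385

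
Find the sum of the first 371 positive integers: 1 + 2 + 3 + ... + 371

Formula: ∑k = n(n+1)/2
= 371×372/2
= 138012/2
= 69006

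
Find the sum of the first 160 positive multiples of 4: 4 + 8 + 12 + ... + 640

Factor out 4: = 4(1 + 2 + ... + 160) = 4 × n(n+1)/2
= 4 × 160×161/2
= 4 × 12880
= 51520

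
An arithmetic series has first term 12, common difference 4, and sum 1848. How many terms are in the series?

Using S = n/2 × [2a + (n-1)d]
1848 = n/2 × [2(12) + (n-1)(4)]
1848 = n/2 × [24 + 4n - 4]
3696 = n × [20 + 4n]
4n² + (20)n - 3696 = 0
Discriminant: Δ = (20)² - 4(4)(-3696) = 400 + 59136 = 59536
√Δ = 244
n = [-(20) + √Δ] / (2·4) = (-20 + 244) / 8 = 224 / 8 = 28
(The negative root is discarded since n must be a positive integer.)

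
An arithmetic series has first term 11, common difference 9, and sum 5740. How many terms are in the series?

Using S = n/2 × [2a + (n-1)d]
5740 = n/2 × [2(11) + (n-1)(9)]
5740 = n/2 × [22 + 9n - 9]
11480 = n × [13 + 9n]
9n² + (13)n - 11480 = 0
Discriminant: Δ = (13)² - 4(9)(-11480) = 169 + 413280 = 413449
√Δ = 643
n = [-(13) + √Δ] / (2·9) = (-13 + 643) / 18 = 630 / 18 = 35
(The negative root is discarded since n must be a positive integer.)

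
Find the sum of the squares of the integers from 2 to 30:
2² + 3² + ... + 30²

Use ∑_{k=1}^{n} k² = n(n+1)(2n+1)/6, then subtract the first 1 terms.
∑_{k=1}^{30} k² = 30×31×61/6 = 9455
∑_{k=1}^{1} k² = 1×2×3/6 = 1
∑_{k=2}^{30} k² = 9455 - 1 = 9454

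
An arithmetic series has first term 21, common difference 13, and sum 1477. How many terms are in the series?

Using S = n/2 × [2a + (n-1)d]
1477 = n/2 × [2(21) + (n-1)(13)]
1477 = n/2 × [42 + 13n - 13]
2954 = n × [29 + 13n]
13n² + (29)n - 2954 = 0
Discriminant: Δ = (29)² - 4(13)(-2954) = 841 + 153608 = 154449
√Δ = 393
n = [-(29) + √Δ] / (2·13) = (-29 + 393) / 26 = 364 / 26 = 14
(The negative root is discarded since n must be a positive integer.)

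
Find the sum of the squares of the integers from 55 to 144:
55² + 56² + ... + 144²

Use ∑_{k=1}^{n} k² = n(n+1)(2n+1)/6, then subtract the first 54 terms.
∑_{k=1}^{144} k² = 144×145×289/6 = 1005720
∑_{k=1}^{54} k² = 54×55×109/6 = 53955
∑_{k=55}^{144} k² = 1005720 - 53955 = 951765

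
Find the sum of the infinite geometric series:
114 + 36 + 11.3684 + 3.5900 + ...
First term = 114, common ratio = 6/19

For |r| < 1, S = a / (1 - r)
S = 114 / (1 - (6/19))
S = 114 / (13/19)
S = 2166/13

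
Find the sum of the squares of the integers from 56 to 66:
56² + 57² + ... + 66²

Use ∑_{k=1}^{n} k² = n(n+1)(2n+1)/6, then subtract the first 55 terms.
∑_{k=1}^{66} k² = 66×67×133/6 = 98021
∑_{k=1}^{55} k² = 55×56×111/6 = 56980
∑_{k=56}^{66} k² = 98021 - 56980 = 41041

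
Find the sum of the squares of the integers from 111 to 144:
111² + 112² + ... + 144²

Use ∑_{k=1}^{n} k² = n(n+1)(2n+1)/6, then subtract the first 110 terms.
∑_{k=1}^{144} k² = 144×145×289/6 = 1005720
∑_{k=1}^{110} k² = 110×111×221/6 = 449735
∑_{k=111}^{144} k² = 1005720 - 449735 = 555985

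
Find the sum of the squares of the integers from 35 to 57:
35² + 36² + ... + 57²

Use ∑_{k=1}^{n} k² = n(n+1)(2n+1)/6, then subtract the first 34 terms.
∑_{k=1}^{57} k² = 57×58×115/6 = 63365
∑_{k=1}^{34} k² = 34×35×69/6 = 13685
∑_{k=35}^{57} k² = 63365 - 13685 = 49680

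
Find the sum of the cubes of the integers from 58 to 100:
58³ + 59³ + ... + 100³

Use ∑_{k=1}^{n} k³ = [n(n+1)/2]², then subtract the first 57 terms.
∑_{k=1}^{100} k³ = [100×101/2]² = 5050² = 25502500
∑_{k=1}^{57} k³ = [57×58/2]² = 1653² = 2732409
∑_{k=58}^{100} k³ = 25502500 - 2732409 = 22770091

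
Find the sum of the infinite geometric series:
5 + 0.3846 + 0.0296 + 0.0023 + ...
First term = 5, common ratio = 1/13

For |r| < 1, S = a / (1 - r)
S = 5 / (1 - (1/13))
S = 5 / (12/13)
S = 65/12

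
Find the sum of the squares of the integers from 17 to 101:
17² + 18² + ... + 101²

Use ∑_{k=1}^{n} k² = n(n+1)(2n+1)/6, then subtract the first 16 terms.
∑_{k=1}^{101} k² = 101×102×203/6 = 348551
∑_{k=1}^{16} k² = 16×17×33/6 = 1496
∑_{k=17}^{101} k² = 348551 - 1496 = 347055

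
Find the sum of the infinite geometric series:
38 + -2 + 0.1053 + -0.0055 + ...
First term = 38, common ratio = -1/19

For |r| < 1, S = a / (1 - r)
S = 38 / (1 - (-1/19))
S = 38 / (20/19)
S = 361/10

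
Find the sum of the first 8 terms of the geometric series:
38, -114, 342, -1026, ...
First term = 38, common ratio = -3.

Sₙ = a(1 - rⁿ) / (1 - r)
S_8 = 38(1 - (-3)^8) / (1 - (-3))
S_8 = 38(1 - 6561) / (4)
S_8 = -62320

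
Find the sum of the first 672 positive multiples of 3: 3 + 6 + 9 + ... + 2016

Factor out 3: = 3(1 + 2 + ... + 672) = 3 × n(n+1)/2
= 3 × 672×673/2
= 3 × 226128
= 678384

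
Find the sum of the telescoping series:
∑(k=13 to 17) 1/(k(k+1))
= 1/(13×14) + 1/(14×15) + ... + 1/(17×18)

Partial fractions: 1/(k(k+1)) = 1/k - 1/(k+1)
The series telescopes:
= (1/13 - 1/14) + (1/14 - 1/15) + ... + (1/17 - 1/18)
= 1/13 - 1/18
= 5/234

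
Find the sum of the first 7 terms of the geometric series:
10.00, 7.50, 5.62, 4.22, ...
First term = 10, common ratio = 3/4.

Sₙ = a(1 - rⁿ) / (1 - r)
S_7 = 10(1 - (3/4)^7) / (1 - (3/4))
S_7 = 10(1 - (2187/16384)) / (1/4)
S_7 = 70985/2048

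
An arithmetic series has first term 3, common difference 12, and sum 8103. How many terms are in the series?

Using S = n/2 × [2a + (n-1)d]
8103 = n/2 × [2(3) + (n-1)(12)]
8103 = n/2 × [6 + 12n - 12]
16206 = n × [-6 + 12n]
12n² + (-6)n - 16206 = 0
Discriminant: Δ = (-6)² - 4(12)(-16206) = 36 + 777888 = 777924
√Δ = 882
n = [-(-6) + √Δ] / (2·12) = (6 + 882) / 24 = 888 / 24 = 37
(The negative root is discarded since n must be a positive integer.)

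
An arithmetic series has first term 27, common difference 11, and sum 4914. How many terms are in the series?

Using S = n/2 × [2a + (n-1)d]
4914 = n/2 × [2(27) + (n-1)(11)]
4914 = n/2 × [54 + 11n - 11]
9828 = n × [43 + 11n]
11n² + (43)n - 9828 = 0
Discriminant: Δ = (43)² - 4(11)(-9828) = 1849 + 432432 = 434281
√Δ = 659
n = [-(43) + √Δ] / (2·11) = (-43 + 659) / 22 = 616 / 22 = 28
(The negative root is discarded since n must be a positive integer.)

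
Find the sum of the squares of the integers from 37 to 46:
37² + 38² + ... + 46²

Use ∑_{k=1}^{n} k² = n(n+1)(2n+1)/6, then subtract the first 36 terms.
∑_{k=1}^{46} k² = 46×47×93/6 = 33511
∑_{k=1}^{36} k² = 36×37×73/6 = 16206
∑_{k=37}^{46} k² = 33511 - 16206 = 17305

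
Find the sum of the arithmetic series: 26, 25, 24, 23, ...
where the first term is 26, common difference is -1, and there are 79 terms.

Sₙ = n/2 × (first + last)
Last term = a + (n-1)d = 26 + (79-1)×(-1) = -52
S_79 = 79/2 × (26 + (-52))
S_79 = 79/2 × (-26) = -1027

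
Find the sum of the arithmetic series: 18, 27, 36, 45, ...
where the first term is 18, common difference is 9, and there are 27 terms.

Sₙ = n/2 × (first + last)
Last term = a + (n-1)d = 18 + (27-1)×9 = 252
S_27 = 27/2 × (18 + 252)
S_27 = 27/2 × 270 = 3645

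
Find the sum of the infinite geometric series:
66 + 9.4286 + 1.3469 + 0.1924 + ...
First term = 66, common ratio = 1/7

For |r| < 1, S = a / (1 - r)
S = 66 / (1 - (1/7))
S = 66 / (6/7)
S = 77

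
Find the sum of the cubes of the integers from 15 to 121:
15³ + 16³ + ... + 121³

Use ∑_{k=1}^{n} k³ = [n(n+1)/2]², then subtract the first 14 terms.
∑_{k=1}^{121} k³ = [121×122/2]² = 7381² = 54479161
∑_{k=1}^{14} k³ = [14×15/2]² = 105² = 11025
∑_{k=15}^{121} k³ = 54479161 - 11025 = 54468136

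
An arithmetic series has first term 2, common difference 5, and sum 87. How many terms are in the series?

Using S = n/2 × [2a + (n-1)d]
87 = n/2 × [2(2) + (n-1)(5)]
87 = n/2 × [4 + 5n - 5]
174 = n × [-1 + 5n]
5n² + (-1)n - 174 = 0
Discriminant: Δ = (-1)² - 4(5)(-174) = 1 + 3480 = 3481
√Δ = 59
n = [-(-1) + √Δ] / (2·5) = (1 + 59) / 10 = 60 / 10 = 6
(The negative root is discarded since n must be a positive integer.)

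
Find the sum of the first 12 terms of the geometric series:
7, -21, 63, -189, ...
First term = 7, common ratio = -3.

Sₙ = a(1 - rⁿ) / (1 - r)
S_12 = 7(1 - (-3)^12) / (1 - (-3))
S_12 = 7(1 - 531441) / (4)
S_12 = -930020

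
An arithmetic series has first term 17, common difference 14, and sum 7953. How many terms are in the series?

Using S = n/2 × [2a + (n-1)d]
7953 = n/2 × [2(17) + (n-1)(14)]
7953 = n/2 × [34 + 14n - 14]
15906 = n × [20 + 14n]
14n² + (20)n - 15906 = 0
Discriminant: Δ = (20)² - 4(14)(-15906) = 400 + 890736 = 891136
√Δ = 944
n = [-(20) + √Δ] / (2·14) = (-20 + 944) / 28 = 924 / 28 = 33
(The negative root is discarded since n must be a positive integer.)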